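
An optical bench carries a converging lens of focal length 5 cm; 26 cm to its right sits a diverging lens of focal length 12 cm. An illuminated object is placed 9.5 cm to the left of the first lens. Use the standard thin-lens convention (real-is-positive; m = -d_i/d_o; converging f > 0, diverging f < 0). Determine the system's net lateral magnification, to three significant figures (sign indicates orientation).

Lens 1: 1/d_i1 = 1/f_1 - 1/d_o1 = 1/5 - 1/9.5 = 0.09474 cm^-1, so d_i1 = 10.556 cm.
m_1 = -(10.556)/9.5 = -1.1111.
Object distance for lens 2: d_o2 = 26 - 10.556 = 15.444 cm.
Lens 2: 1/d_i2 = 1/f_2 - 1/d_o2 = 1/(-12) - 1/(15.444) = -0.14808 cm^-1, so d_i2 = -6.753 cm.
m_2 = -(-6.753)/(15.444) = 0.4372.
The system's lateral magnification is m_1 m_2 = (-1.1111)(0.4372) = -0.4858.

-0.486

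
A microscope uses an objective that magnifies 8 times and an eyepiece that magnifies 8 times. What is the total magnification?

The overall magnification of a compound microscope is the product of the objective and eyepiece magnifications:
M = M_obj x M_eye = 8 x 8 = 64.

64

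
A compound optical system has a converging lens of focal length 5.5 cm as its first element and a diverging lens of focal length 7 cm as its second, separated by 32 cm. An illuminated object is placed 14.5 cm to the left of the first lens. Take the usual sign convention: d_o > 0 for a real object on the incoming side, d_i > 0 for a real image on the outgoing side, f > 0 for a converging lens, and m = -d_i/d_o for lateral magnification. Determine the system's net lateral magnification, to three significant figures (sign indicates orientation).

-0.142

Applying the thin-lens equation to the first lens, 1/5.5 = 1/14.5 + 1/d_i1, which gives d_i1 = 8.861 cm.
Its lateral magnification is m_1 = -d_i1/d_o1 = -(8.861)/14.5 = -0.6111.
That image sits 23.139 cm in front of the second lens, so d_o2 = 23.139 cm.
Applying the thin-lens equation again with f_2 = -7 cm and d_o2 = 23.139 cm gives d_i2 = -5.374 cm.
m_2 = -(-5.374)/(23.139) = 0.2323.
Overall magnification: m = m_1 m_2 = -0.1419.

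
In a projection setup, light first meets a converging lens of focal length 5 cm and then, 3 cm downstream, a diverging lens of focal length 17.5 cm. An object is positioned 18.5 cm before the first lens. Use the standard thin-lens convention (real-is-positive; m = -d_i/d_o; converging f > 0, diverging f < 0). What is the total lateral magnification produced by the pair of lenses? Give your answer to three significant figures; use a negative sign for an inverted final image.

First lens: d_i1 = 1/(1/5 - 1/18.5) = 6.852 cm.
m_1 = -(6.852)/18.5 = -0.3704.
This image would form 6.852 cm past lens 1, i.e. 3.852 cm beyond lens 2, so it is a virtual object for lens 2: d_o2 = 3 - 6.852 = -3.852 cm.
Second lens: d_i2 = 1/(1/(-17.5) - 1/(-3.852)) = 4.939 cm.
m_2 = -(4.939)/(-3.852) = 1.2822.
Overall magnification: m = m_1 m_2 = -0.4749.

-0.475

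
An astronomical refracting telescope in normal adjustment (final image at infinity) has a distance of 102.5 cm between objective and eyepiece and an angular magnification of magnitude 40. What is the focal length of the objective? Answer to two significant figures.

In normal adjustment the tube length equals f_obj + f_eye and |M| = f_obj/f_eye.
So f_obj = 40 f_eye and 40 f_eye + f_eye = 102.5 cm, giving f_eye = 102.5/41 = 2.500 cm and f_obj = 100.000 cm.

100 cm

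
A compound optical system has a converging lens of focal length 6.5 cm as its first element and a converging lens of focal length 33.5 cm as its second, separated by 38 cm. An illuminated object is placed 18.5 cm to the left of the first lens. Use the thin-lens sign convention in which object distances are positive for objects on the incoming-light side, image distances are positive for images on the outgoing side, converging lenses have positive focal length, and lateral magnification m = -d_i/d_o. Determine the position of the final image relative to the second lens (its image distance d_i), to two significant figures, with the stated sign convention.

-170 cm

First lens: d_i1 = 1/(1/6.5 - 1/18.5) = 10.021 cm.
The intermediate image is 10.021 cm to the right of lens 1, so d_o2 = L - d_i1 = 38 - 10.021 = 27.979 cm.
Second lens: d_i2 = 1/(1/33.5 - 1/(27.979)) = -169.775 cm.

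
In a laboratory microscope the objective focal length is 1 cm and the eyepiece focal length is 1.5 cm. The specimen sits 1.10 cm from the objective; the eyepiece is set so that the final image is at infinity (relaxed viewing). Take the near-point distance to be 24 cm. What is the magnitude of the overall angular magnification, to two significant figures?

Objective: 1/d_i = 1/f_obj - 1/d_o = 1/1 - 1/1.10 = 0.09091 cm^-1, so d_i = 11.000 cm.
m_obj = -d_i/d_o = -11.000/1.10 = -10.000.
Eyepiece angular magnification (image at infinity): M_eye = D/f_e = 24/1.5 = 16.000.
Overall M = m_obj x M_eye = (-10.000)(16.000) = -160.00.
|M| = 160.00.

160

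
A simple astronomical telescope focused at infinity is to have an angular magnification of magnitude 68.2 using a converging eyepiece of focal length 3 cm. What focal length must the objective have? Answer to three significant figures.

205 cm

|M| = f_obj/|f_eye|, so f_obj = |M| x |f_eye| = 68.2 x 3 = 204.600 cm.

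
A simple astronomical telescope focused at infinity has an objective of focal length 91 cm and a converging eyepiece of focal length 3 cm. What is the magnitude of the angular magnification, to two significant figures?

|M| = f_obj/|f_eye| = 91/3 = 30.333.

30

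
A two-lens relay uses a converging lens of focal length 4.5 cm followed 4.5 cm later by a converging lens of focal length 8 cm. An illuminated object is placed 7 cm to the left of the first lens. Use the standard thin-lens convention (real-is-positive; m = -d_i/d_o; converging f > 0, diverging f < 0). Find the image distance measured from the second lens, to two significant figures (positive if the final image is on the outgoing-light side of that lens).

First lens: d_i1 = 1/(1/4.5 - 1/7) = 12.600 cm.
This image would form 12.600 cm past lens 1, i.e. 8.100 cm beyond lens 2, so it is a virtual object for lens 2: d_o2 = 4.5 - 12.600 = -8.100 cm.
Second lens: d_i2 = 1/(1/8 - 1/(-8.100)) = 4.025 cm.

4.0 cm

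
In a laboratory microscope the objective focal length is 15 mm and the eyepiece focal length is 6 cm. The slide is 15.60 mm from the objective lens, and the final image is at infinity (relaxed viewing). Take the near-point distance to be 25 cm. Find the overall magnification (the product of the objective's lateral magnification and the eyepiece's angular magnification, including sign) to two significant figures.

Convert to cm: f_obj = 15 mm = 1.5 cm; d_o = 15.60 mm = 1.56 cm.
Objective: 1/d_i = 1/f_obj - 1/d_o = 1/1.5 - 1/1.56 = 0.02564 cm^-1, so d_i = 39.000 cm.
m_obj = -d_i/d_o = -39.000/1.56 = -25.000.
Eyepiece angular magnification (image at infinity): M_eye = D/f_e = 25/6 = 4.167.
Overall M = m_obj x M_eye = (-25.000)(4.167) = -104.17.

-100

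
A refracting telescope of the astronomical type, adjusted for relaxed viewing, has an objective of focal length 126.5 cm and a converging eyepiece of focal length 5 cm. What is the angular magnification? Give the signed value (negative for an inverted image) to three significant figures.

M = -f_obj/f_eye = -126.5/(5) = -25.300.

-25.3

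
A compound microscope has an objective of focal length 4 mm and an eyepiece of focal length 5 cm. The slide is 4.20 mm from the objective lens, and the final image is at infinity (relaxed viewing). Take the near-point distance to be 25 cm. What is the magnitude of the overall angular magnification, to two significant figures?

100

Convert to cm: f_obj = 4 mm = 0.4 cm; d_o = 4.20 mm = 0.42 cm.
Objective: 1/d_i = 1/f_obj - 1/d_o = 1/0.4 - 1/0.42 = 0.11905 cm^-1, so d_i = 8.400 cm.
m_obj = -d_i/d_o = -8.400/0.42 = -20.000.
Eyepiece angular magnification (image at infinity): M_eye = D/f_e = 25/5 = 5.000.
Overall M = m_obj x M_eye = (-20.000)(5.000) = -100.00.
|M| = 100.00.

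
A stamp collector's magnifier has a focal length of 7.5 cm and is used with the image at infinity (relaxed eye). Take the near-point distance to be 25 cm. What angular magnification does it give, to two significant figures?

M = D/f = 25/7.5 = 3.333.

3.3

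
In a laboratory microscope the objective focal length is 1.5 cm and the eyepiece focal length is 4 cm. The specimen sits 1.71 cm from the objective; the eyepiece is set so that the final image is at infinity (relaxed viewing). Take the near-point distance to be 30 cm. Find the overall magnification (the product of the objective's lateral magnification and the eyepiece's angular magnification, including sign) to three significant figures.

Objective: 1/d_i = 1/f_obj - 1/d_o = 1/1.5 - 1/1.71 = 0.08187 cm^-1, so d_i = 12.214 cm.
m_obj = -d_i/d_o = -12.214/1.71 = -7.143.
Eyepiece angular magnification (image at infinity): M_eye = D/f_e = 30/4 = 7.500.
Overall M = m_obj x M_eye = (-7.143)(7.500) = -53.57.

-53.6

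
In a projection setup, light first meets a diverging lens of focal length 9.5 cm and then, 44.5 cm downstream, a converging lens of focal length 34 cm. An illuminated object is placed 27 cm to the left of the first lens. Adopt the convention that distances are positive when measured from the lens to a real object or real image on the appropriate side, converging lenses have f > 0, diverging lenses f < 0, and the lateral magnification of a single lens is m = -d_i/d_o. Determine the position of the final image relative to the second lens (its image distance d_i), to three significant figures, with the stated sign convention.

100 cm

First lens: d_i1 = 1/(1/(-9.5) - 1/27) = -7.027 cm.
With d_i1 < 0 the first image is virtual and lies on the object side; the object distance for lens 2 is d_o2 = 44.5 - (-7.027) = 51.527 cm.
Second lens: d_i2 = 1/(1/34 - 1/(51.527)) = 99.954 cm.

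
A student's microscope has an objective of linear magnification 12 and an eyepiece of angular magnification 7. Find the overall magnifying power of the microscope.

84

The overall magnification of a compound microscope is the product of the objective and eyepiece magnifications:
M = M_obj x M_eye = 12 x 7 = 84.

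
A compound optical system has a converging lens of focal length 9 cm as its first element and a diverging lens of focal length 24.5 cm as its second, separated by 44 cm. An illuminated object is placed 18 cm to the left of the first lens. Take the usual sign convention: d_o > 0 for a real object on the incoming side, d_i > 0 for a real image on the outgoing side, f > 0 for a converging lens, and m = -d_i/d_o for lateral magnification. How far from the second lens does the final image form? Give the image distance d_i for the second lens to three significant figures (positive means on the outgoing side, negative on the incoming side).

Applying the thin-lens equation to the first lens, 1/9 = 1/18 + 1/d_i1, which gives d_i1 = 18.000 cm.
Object distance for lens 2: d_o2 = 44 - 18.000 = 26.000 cm.
Applying the thin-lens equation again with f_2 = -24.5 cm and d_o2 = 26.000 cm gives d_i2 = -12.614 cm.

-12.6 cm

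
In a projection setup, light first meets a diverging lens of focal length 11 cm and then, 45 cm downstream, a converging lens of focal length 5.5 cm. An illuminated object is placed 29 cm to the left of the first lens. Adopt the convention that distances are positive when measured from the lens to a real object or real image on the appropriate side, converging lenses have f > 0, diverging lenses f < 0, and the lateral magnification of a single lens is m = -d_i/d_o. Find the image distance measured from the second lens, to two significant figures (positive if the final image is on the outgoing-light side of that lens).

6.1 cm

First lens: d_i1 = 1/(1/(-11) - 1/29) = -7.975 cm.
The intermediate image is virtual, 7.975 cm to the left of lens 1, so d_o2 = L - d_i1 = 45 - (-7.975) = 52.975 cm.
Second lens: d_i2 = 1/(1/5.5 - 1/(52.975)) = 6.137 cm.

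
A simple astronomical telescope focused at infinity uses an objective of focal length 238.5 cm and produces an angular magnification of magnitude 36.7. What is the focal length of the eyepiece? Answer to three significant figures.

6.50 cm

|M| = f_obj/f_eye, so f_eye = f_obj/|M| = 238.5/36.7 = 6.499 cm.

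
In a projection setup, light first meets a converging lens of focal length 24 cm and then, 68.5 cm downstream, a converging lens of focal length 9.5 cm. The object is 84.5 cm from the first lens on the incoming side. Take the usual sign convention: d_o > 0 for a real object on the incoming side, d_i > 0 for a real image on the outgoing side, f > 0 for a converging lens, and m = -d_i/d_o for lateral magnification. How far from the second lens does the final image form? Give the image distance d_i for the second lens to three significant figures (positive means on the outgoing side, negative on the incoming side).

Lens 1: 1/d_i1 = 1/f_1 - 1/d_o1 = 1/24 - 1/84.5 = 0.02983 cm^-1, so d_i1 = 33.521 cm.
The intermediate image is 33.521 cm to the right of lens 1, so d_o2 = L - d_i1 = 68.5 - 33.521 = 34.979 cm.
Lens 2: 1/d_i2 = 1/f_2 - 1/d_o2 = 1/9.5 - 1/(34.979) = 0.07667 cm^-1, so d_i2 = 13.042 cm.

13.0 cm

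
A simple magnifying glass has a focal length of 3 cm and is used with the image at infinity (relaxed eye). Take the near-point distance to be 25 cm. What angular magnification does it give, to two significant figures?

8.3

M = D/f = 25/3 = 8.333.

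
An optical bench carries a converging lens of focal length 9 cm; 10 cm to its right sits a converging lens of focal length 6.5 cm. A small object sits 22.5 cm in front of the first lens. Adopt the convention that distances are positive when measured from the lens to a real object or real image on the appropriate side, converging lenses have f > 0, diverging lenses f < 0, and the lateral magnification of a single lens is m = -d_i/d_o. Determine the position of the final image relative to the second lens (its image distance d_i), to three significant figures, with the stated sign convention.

2.83 cm

First lens: d_i1 = 1/(1/9 - 1/22.5) = 15.000 cm.
Since 15.000 cm > 10 cm, the first image lies past the second lens and serves as a virtual object: d_o2 = L - d_i1 = -5.000 cm.
Second lens: d_i2 = 1/(1/6.5 - 1/(-5.000)) = 2.826 cm.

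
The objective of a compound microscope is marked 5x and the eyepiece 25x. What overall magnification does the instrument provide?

125

The overall magnification of a compound microscope is the product of the objective and eyepiece magnifications:
M = M_obj x M_eye = 5 x 25 = 125.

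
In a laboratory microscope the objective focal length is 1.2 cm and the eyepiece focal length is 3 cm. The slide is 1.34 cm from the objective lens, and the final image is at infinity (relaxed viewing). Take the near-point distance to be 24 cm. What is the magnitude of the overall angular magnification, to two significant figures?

69

Objective: 1/d_i = 1/f_obj - 1/d_o = 1/1.2 - 1/1.34 = 0.08706 cm^-1, so d_i = 11.486 cm.
m_obj = -d_i/d_o = -11.486/1.34 = -8.571.
Eyepiece angular magnification (image at infinity): M_eye = D/f_e = 24/3 = 8.000.
Overall M = m_obj x M_eye = (-8.571)(8.000) = -68.57.
|M| = 68.57.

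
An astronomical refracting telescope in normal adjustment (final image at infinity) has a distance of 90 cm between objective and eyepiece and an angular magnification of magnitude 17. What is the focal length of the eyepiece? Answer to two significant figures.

In normal adjustment the tube length equals f_obj + f_eye and |M| = f_obj/f_eye.
So f_obj = 17 f_eye and 17 f_eye + f_eye = 90 cm, giving f_eye = 90/18 = 5.000 cm and f_obj = 85.000 cm.

5.0 cm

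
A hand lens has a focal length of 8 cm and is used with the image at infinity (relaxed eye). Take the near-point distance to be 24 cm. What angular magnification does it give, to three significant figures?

3.00

M = D/f = 24/8 = 3.000.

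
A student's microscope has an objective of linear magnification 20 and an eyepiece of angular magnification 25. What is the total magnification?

The overall magnification of a compound microscope is the product of the objective and eyepiece magnifications:
M = M_obj x M_eye = 20 x 25 = 500.

500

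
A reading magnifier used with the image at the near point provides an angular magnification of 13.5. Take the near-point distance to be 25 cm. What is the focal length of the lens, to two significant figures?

For the image at the near point, M = 1 + D/f.
f = D/(M - 1) = 25/(13.5 - 1) = 2.000 cm.

2.0 cm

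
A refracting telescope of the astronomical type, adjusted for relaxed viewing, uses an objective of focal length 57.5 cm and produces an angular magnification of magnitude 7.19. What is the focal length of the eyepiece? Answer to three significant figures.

8.00 cm

|M| = f_obj/f_eye, so f_eye = f_obj/|M| = 57.5/7.19 = 7.997 cm.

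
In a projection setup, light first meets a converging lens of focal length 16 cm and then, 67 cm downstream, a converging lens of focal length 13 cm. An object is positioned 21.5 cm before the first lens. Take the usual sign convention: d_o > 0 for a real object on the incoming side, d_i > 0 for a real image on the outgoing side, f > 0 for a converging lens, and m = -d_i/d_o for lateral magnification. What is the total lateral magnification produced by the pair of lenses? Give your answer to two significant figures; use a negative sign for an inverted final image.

Lens 1: 1/d_i1 = 1/f_1 - 1/d_o1 = 1/16 - 1/21.5 = 0.01599 cm^-1, so d_i1 = 62.545 cm.
m_1 = -(62.545)/21.5 = -2.9091.
Object distance for lens 2: d_o2 = 67 - 62.545 = 4.455 cm.
Lens 2: 1/d_i2 = 1/f_2 - 1/d_o2 = 1/13 - 1/(4.455) = -0.14757 cm^-1, so d_i2 = -6.777 cm.
m_2 = -(-6.777)/(4.455) = 1.5213.
Total m = m_1 x m_2 = (-2.9091)(1.5213) = -4.4255.

-4.4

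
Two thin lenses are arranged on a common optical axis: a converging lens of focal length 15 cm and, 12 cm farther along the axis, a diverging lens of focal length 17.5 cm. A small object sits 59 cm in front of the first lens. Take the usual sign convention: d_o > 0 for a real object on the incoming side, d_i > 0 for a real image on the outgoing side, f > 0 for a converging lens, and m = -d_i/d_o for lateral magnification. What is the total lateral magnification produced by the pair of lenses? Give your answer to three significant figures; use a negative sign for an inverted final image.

Applying the thin-lens equation to the first lens, 1/15 = 1/59 + 1/d_i1, which gives d_i1 = 20.114 cm.
Its lateral magnification is m_1 = -d_i1/d_o1 = -(20.114)/59 = -0.3409.
Since 20.114 cm > 12 cm, the first image lies past the second lens and serves as a virtual object: d_o2 = L - d_i1 = -8.114 cm.
Applying the thin-lens equation again with f_2 = -17.5 cm and d_o2 = -8.114 cm gives d_i2 = 15.127 cm.
m_2 = -(15.127)/(-8.114) = 1.8644.
Total m = m_1 x m_2 = (-0.3409)(1.8644) = -0.6356.

-0.636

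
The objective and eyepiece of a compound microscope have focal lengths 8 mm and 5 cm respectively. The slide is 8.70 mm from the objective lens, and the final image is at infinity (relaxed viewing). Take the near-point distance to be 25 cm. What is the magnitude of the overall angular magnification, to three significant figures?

57.1

Convert to cm: f_obj = 8 mm = 0.8 cm; d_o = 8.70 mm = 0.87 cm.
Objective: 1/d_i = 1/f_obj - 1/d_o = 1/0.8 - 1/0.87 = 0.10057 cm^-1, so d_i = 9.943 cm.
m_obj = -d_i/d_o = -9.943/0.87 = -11.429.
Eyepiece angular magnification (image at infinity): M_eye = D/f_e = 25/5 = 5.000.
Overall M = m_obj x M_eye = (-11.429)(5.000) = -57.14.
|M| = 57.14.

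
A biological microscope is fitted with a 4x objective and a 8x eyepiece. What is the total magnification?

32

The overall magnification of a compound microscope is the product of the objective and eyepiece magnifications:
M = M_obj x M_eye = 4 x 8 = 32.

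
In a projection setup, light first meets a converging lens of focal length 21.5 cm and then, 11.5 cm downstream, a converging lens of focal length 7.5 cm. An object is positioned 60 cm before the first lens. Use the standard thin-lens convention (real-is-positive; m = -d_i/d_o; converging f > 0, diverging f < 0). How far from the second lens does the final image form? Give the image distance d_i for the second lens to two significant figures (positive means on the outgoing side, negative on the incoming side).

5.6 cm

Applying the thin-lens equation to the first lens, 1/21.5 = 1/60 + 1/d_i1, which gives d_i1 = 33.506 cm.
This image would form 33.506 cm past lens 1, i.e. 22.006 cm beyond lens 2, so it is a virtual object for lens 2: d_o2 = 11.5 - 33.506 = -22.006 cm.
Applying the thin-lens equation again with f_2 = 7.5 cm and d_o2 = -22.006 cm gives d_i2 = 5.594 cm.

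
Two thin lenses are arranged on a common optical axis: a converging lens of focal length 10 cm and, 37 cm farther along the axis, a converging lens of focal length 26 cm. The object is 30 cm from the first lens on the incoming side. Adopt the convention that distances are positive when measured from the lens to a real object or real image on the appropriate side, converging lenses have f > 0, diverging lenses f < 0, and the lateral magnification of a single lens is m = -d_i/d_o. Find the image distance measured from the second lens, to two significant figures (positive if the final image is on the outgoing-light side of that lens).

Lens 1: 1/d_i1 = 1/f_1 - 1/d_o1 = 1/10 - 1/30 = 0.06667 cm^-1, so d_i1 = 15.000 cm.
The intermediate image is 15.000 cm to the right of lens 1, so d_o2 = L - d_i1 = 37 - 15.000 = 22.000 cm.
Lens 2: 1/d_i2 = 1/f_2 - 1/d_o2 = 1/26 - 1/(22.000) = -0.00699 cm^-1, so d_i2 = -143.000 cm.

-140 cm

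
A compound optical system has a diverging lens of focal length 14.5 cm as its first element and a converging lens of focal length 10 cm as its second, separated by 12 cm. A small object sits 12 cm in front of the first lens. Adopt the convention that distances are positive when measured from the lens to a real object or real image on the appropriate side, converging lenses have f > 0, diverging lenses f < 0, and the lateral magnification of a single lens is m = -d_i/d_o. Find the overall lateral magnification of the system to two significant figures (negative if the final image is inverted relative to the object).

-0.64

Applying the thin-lens equation to the first lens, 1/(-14.5) = 1/12 + 1/d_i1, which gives d_i1 = -6.566 cm.
Its lateral magnification is m_1 = -d_i1/d_o1 = -(-6.566)/12 = 0.5472.
With d_i1 < 0 the first image is virtual and lies on the object side; the object distance for lens 2 is d_o2 = 12 - (-6.566) = 18.566 cm.
Applying the thin-lens equation again with f_2 = 10 cm and d_o2 = 18.566 cm gives d_i2 = 21.674 cm.
m_2 = -(21.674)/(18.566) = -1.1674.
Overall magnification: m = m_1 m_2 = -0.6388.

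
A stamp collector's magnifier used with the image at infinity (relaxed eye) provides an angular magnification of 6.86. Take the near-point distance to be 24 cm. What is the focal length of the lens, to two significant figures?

For the image at infinity, M = D/f.
f = D/M = 24/6.86 = 3.499 cm.

3.5 cm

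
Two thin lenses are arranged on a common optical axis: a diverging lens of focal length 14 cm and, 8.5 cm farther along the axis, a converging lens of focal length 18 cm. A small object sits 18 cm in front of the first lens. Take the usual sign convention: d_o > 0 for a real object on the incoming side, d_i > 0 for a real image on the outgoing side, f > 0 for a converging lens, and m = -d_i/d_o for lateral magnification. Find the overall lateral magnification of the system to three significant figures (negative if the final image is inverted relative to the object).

First lens: d_i1 = 1/(1/(-14) - 1/18) = -7.875 cm.
m_1 = -(-7.875)/18 = 0.4375.
With d_i1 < 0 the first image is virtual and lies on the object side; the object distance for lens 2 is d_o2 = 8.5 - (-7.875) = 16.375 cm.
Second lens: d_i2 = 1/(1/18 - 1/(16.375)) = -181.385 cm.
m_2 = -(-181.385)/(16.375) = 11.0769.
Total m = m_1 x m_2 = (0.4375)(11.0769) = 4.8462.

4.85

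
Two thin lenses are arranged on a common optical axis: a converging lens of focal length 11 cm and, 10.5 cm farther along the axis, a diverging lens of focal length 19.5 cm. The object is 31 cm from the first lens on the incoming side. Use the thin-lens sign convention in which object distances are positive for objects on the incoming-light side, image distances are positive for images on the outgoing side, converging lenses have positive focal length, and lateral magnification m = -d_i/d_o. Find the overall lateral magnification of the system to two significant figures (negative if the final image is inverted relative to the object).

-0.83

Applying the thin-lens equation to the first lens, 1/11 = 1/31 + 1/d_i1, which gives d_i1 = 17.050 cm.
Its lateral magnification is m_1 = -d_i1/d_o1 = -(17.050)/31 = -0.5500.
This image would form 17.050 cm past lens 1, i.e. 6.550 cm beyond lens 2, so it is a virtual object for lens 2: d_o2 = 10.5 - 17.050 = -6.550 cm.
Applying the thin-lens equation again with f_2 = -19.5 cm and d_o2 = -6.550 cm gives d_i2 = 9.863 cm.
m_2 = -(9.863)/(-6.550) = 1.5058.
The system's lateral magnification is m_1 m_2 = (-0.5500)(1.5058) = -0.8282.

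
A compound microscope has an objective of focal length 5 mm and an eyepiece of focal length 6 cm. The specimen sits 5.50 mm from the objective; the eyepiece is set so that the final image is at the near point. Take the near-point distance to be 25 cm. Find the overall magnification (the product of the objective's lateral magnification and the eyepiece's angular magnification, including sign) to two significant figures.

-52

Convert to cm: f_obj = 5 mm = 0.5 cm; d_o = 5.50 mm = 0.55 cm.
Objective: 1/d_i = 1/f_obj - 1/d_o = 1/0.5 - 1/0.55 = 0.18182 cm^-1, so d_i = 5.500 cm.
m_obj = -d_i/d_o = -5.500/0.55 = -10.000.
Eyepiece angular magnification (image at near point): M_eye = 1 + D/f_e = 1 + 25/6 = 5.167.
Overall M = m_obj x M_eye = (-10.000)(5.167) = -51.67.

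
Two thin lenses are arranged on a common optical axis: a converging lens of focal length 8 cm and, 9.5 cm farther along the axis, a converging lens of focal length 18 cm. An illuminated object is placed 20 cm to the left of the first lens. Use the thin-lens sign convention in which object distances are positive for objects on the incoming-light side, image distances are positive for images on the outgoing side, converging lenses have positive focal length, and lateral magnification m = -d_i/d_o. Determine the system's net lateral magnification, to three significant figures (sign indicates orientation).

Lens 1: 1/d_i1 = 1/f_1 - 1/d_o1 = 1/8 - 1/20 = 0.07500 cm^-1, so d_i1 = 13.333 cm.
m_1 = -(13.333)/20 = -0.6667.
Since 13.333 cm > 9.5 cm, the first image lies past the second lens and serves as a virtual object: d_o2 = L - d_i1 = -3.833 cm.
Lens 2: 1/d_i2 = 1/f_2 - 1/d_o2 = 1/18 - 1/(-3.833) = 0.31643 cm^-1, so d_i2 = 3.160 cm.
m_2 = -(3.160)/(-3.833) = 0.8244.
The system's lateral magnification is m_1 m_2 = (-0.6667)(0.8244) = -0.5496.

-0.550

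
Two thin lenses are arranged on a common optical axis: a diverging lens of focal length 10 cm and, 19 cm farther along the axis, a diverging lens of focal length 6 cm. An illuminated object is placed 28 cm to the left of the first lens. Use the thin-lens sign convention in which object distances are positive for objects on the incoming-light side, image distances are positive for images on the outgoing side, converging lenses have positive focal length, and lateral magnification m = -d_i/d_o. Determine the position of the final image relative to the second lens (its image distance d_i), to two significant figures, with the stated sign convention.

-4.9 cm

Lens 1: 1/d_i1 = 1/f_1 - 1/d_o1 = 1/(-10) - 1/28 = -0.13571 cm^-1, so d_i1 = -7.368 cm.
The intermediate image is virtual, 7.368 cm to the left of lens 1, so d_o2 = L - d_i1 = 19 - (-7.368) = 26.368 cm.
Lens 2: 1/d_i2 = 1/f_2 - 1/d_o2 = 1/(-6) - 1/(26.368) = -0.20459 cm^-1, so d_i2 = -4.888 cm.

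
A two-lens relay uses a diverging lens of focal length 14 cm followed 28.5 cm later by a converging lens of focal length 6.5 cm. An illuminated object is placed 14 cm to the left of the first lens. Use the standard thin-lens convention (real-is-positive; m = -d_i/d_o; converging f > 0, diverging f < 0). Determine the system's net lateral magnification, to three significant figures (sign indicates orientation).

First lens: d_i1 = 1/(1/(-14) - 1/14) = -7.000 cm.
m_1 = -(-7.000)/14 = 0.5000.
The intermediate image is virtual, 7.000 cm to the left of lens 1, so d_o2 = L - d_i1 = 28.5 - (-7.000) = 35.500 cm.
Second lens: d_i2 = 1/(1/6.5 - 1/(35.500)) = 7.957 cm.
m_2 = -(7.957)/(35.500) = -0.2241.
The system's lateral magnification is m_1 m_2 = (0.5000)(-0.2241) = -0.1121.

-0.112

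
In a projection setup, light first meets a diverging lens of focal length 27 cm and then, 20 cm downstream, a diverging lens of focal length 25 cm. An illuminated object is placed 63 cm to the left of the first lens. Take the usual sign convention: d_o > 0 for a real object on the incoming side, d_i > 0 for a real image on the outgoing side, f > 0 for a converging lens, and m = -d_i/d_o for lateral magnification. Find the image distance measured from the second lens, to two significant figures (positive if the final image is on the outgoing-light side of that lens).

First lens: d_i1 = 1/(1/(-27) - 1/63) = -18.900 cm.
With d_i1 < 0 the first image is virtual and lies on the object side; the object distance for lens 2 is d_o2 = 20 - (-18.900) = 38.900 cm.
Second lens: d_i2 = 1/(1/(-25) - 1/(38.900)) = -15.219 cm.

-15 cm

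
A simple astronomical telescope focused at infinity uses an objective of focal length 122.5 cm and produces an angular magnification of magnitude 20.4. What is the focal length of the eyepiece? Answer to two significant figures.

|M| = f_obj/f_eye, so f_eye = f_obj/|M| = 122.5/20.4 = 6.005 cm.

6.0 cm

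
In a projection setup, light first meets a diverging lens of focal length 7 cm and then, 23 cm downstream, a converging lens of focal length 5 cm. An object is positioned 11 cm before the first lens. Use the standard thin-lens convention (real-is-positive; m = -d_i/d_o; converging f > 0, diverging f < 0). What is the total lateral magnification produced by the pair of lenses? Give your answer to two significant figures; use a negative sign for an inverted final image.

-0.087

First lens: d_i1 = 1/(1/(-7) - 1/11) = -4.278 cm.
m_1 = -(-4.278)/11 = 0.3889.
With d_i1 < 0 the first image is virtual and lies on the object side; the object distance for lens 2 is d_o2 = 23 - (-4.278) = 27.278 cm.
Second lens: d_i2 = 1/(1/5 - 1/(27.278)) = 6.122 cm.
m_2 = -(6.122)/(27.278) = -0.2244.
Overall magnification: m = m_1 m_2 = -0.0873.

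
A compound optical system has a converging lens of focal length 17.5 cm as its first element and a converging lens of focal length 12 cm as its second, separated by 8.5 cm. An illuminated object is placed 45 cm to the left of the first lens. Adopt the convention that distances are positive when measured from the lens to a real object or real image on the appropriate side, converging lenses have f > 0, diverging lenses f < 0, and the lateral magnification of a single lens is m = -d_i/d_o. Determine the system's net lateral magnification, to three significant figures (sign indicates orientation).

Applying the thin-lens equation to the first lens, 1/17.5 = 1/45 + 1/d_i1, which gives d_i1 = 28.636 cm.
Its lateral magnification is m_1 = -d_i1/d_o1 = -(28.636)/45 = -0.6364.
Since 28.636 cm > 8.5 cm, the first image lies past the second lens and serves as a virtual object: d_o2 = L - d_i1 = -20.136 cm.
Applying the thin-lens equation again with f_2 = 12 cm and d_o2 = -20.136 cm gives d_i2 = 7.519 cm.
m_2 = -(7.519)/(-20.136) = 0.3734.
Overall magnification: m = m_1 m_2 = -0.2376.

-0.238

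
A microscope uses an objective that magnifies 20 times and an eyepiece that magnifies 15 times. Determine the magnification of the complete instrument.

300

The overall magnification of a compound microscope is the product of the objective and eyepiece magnifications:
M = M_obj x M_eye = 20 x 15 = 300.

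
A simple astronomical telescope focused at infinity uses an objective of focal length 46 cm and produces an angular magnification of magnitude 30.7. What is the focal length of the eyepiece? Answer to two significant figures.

|M| = f_obj/f_eye, so f_eye = f_obj/|M| = 46/30.7 = 1.498 cm.

1.5 cm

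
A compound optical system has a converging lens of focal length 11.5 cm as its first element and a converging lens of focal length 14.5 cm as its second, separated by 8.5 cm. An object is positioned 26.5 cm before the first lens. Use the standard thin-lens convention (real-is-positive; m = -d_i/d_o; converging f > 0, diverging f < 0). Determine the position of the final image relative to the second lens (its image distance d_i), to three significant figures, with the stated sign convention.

6.51 cm

Applying the thin-lens equation to the first lens, 1/11.5 = 1/26.5 + 1/d_i1, which gives d_i1 = 20.317 cm.
Since 20.317 cm > 8.5 cm, the first image lies past the second lens and serves as a virtual object: d_o2 = L - d_i1 = -11.817 cm.
Applying the thin-lens equation again with f_2 = 14.5 cm and d_o2 = -11.817 cm gives d_i2 = 6.511 cm.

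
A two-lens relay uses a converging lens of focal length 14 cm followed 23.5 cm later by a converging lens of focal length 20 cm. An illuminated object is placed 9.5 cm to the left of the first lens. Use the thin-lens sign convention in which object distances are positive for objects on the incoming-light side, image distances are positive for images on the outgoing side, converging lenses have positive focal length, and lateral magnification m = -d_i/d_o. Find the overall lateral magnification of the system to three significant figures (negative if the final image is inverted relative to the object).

-1.88

Lens 1: 1/d_i1 = 1/f_1 - 1/d_o1 = 1/14 - 1/9.5 = -0.03383 cm^-1, so d_i1 = -29.556 cm.
m_1 = -(-29.556)/9.5 = 3.1111.
The intermediate image is virtual, 29.556 cm to the left of lens 1, so d_o2 = L - d_i1 = 23.5 - (-29.556) = 53.056 cm.
Lens 2: 1/d_i2 = 1/f_2 - 1/d_o2 = 1/20 - 1/(53.056) = 0.03115 cm^-1, so d_i2 = 32.101 cm.
m_2 = -(32.101)/(53.056) = -0.6050.
The system's lateral magnification is m_1 m_2 = (3.1111)(-0.6050) = -1.8824.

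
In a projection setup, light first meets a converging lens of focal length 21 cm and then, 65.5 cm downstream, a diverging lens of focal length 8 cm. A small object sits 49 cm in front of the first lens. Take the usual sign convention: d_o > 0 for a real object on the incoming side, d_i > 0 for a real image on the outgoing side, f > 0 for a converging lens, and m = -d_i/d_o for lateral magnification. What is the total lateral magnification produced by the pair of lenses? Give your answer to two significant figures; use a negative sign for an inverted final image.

-0.16

Lens 1: 1/d_i1 = 1/f_1 - 1/d_o1 = 1/21 - 1/49 = 0.02721 cm^-1, so d_i1 = 36.750 cm.
m_1 = -(36.750)/49 = -0.7500.
Object distance for lens 2: d_o2 = 65.5 - 36.750 = 28.750 cm.
Lens 2: 1/d_i2 = 1/f_2 - 1/d_o2 = 1/(-8) - 1/(28.750) = -0.15978 cm^-1, so d_i2 = -6.259 cm.
m_2 = -(-6.259)/(28.750) = 0.2177.
Total m = m_1 x m_2 = (-0.7500)(0.2177) = -0.1633.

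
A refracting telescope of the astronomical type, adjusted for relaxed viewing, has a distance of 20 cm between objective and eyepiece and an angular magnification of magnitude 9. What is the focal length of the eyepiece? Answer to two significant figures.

2.0 cm

In normal adjustment the tube length equals f_obj + f_eye and |M| = f_obj/f_eye.
So f_obj = 9 f_eye and 9 f_eye + f_eye = 20 cm, giving f_eye = 20/10 = 2.000 cm and f_obj = 18.000 cm.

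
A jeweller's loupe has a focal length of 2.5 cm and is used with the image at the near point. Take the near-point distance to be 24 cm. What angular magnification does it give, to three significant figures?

M = 1 + D/f = 1 + 24/2.5 = 10.600.

10.6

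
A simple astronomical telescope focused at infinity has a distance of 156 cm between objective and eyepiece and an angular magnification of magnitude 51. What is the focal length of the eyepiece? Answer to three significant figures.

3.00 cm

In normal adjustment the tube length equals f_obj + f_eye and |M| = f_obj/f_eye.
So f_obj = 51 f_eye and 51 f_eye + f_eye = 156 cm, giving f_eye = 156/52 = 3.000 cm and f_obj = 153.000 cm.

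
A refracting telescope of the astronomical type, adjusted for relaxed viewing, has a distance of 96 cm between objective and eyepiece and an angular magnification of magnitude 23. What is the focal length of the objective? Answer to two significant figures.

In normal adjustment the tube length equals f_obj + f_eye and |M| = f_obj/f_eye.
So f_obj = 23 f_eye and 23 f_eye + f_eye = 96 cm, giving f_eye = 96/24 = 4.000 cm and f_obj = 92.000 cm.

92 cm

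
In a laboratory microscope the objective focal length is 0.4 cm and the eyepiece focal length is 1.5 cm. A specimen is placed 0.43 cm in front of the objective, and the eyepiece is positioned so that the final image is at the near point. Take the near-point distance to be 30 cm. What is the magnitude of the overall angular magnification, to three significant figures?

Objective: 1/d_i = 1/f_obj - 1/d_o = 1/0.4 - 1/0.43 = 0.17442 cm^-1, so d_i = 5.733 cm.
m_obj = -d_i/d_o = -5.733/0.43 = -13.333.
Eyepiece angular magnification (image at near point): M_eye = 1 + D/f_e = 1 + 30/1.5 = 21.000.
Overall M = m_obj x M_eye = (-13.333)(21.000) = -280.00.
|M| = 280.00.

280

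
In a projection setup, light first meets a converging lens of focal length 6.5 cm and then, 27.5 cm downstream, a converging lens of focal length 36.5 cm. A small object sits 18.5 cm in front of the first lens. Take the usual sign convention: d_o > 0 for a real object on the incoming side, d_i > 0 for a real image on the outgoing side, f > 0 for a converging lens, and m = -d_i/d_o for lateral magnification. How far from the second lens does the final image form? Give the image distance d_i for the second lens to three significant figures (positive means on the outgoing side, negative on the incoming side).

-33.5 cm

Applying the thin-lens equation to the first lens, 1/6.5 = 1/18.5 + 1/d_i1, which gives d_i1 = 10.021 cm.
Object distance for lens 2: d_o2 = 27.5 - 10.021 = 17.479 cm.
Applying the thin-lens equation again with f_2 = 36.5 cm and d_o2 = 17.479 cm gives d_i2 = -33.542 cm.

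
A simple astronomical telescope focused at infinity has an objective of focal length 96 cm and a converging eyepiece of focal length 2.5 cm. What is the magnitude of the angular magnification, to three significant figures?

38.4

|M| = f_obj/|f_eye| = 96/2.5 = 38.400.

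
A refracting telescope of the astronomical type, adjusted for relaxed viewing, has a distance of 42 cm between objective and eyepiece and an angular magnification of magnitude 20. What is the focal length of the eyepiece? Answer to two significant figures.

2.0 cm

In normal adjustment the tube length equals f_obj + f_eye and |M| = f_obj/f_eye.
So f_obj = 20 f_eye and 20 f_eye + f_eye = 42 cm, giving f_eye = 42/21 = 2.000 cm and f_obj = 40.000 cm.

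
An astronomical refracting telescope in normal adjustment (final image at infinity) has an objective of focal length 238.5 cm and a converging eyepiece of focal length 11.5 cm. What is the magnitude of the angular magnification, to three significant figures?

|M| = f_obj/|f_eye| = 238.5/11.5 = 20.739.

20.7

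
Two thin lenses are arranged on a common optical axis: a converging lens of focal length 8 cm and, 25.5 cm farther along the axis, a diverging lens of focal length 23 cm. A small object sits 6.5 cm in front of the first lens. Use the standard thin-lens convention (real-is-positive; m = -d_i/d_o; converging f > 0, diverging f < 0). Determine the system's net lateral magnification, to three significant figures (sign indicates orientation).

Applying the thin-lens equation to the first lens, 1/8 = 1/6.5 + 1/d_i1, which gives d_i1 = -34.667 cm.
Its lateral magnification is m_1 = -d_i1/d_o1 = -(-34.667)/6.5 = 5.3333.
With d_i1 < 0 the first image is virtual and lies on the object side; the object distance for lens 2 is d_o2 = 25.5 - (-34.667) = 60.167 cm.
Applying the thin-lens equation again with f_2 = -23 cm and d_o2 = 60.167 cm gives d_i2 = -16.639 cm.
m_2 = -(-16.639)/(60.167) = 0.2766.
Overall magnification: m = m_1 m_2 = 1.4749.

1.47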